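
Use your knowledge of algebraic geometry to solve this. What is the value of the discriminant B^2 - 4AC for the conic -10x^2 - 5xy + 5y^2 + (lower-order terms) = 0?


The discriminant of a conic Ax^2 + Bxy + Cy^2 + ... = 0 is B^2 - 4AC.
B^2 = (-5)^2 = 25
4AC = 4*(-10)*5 = -200
Discriminant = 25 + 200 = 225

225


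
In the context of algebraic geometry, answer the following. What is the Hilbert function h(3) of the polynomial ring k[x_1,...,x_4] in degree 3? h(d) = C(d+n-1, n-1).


The Hilbert function for the polynomial ring in 4 variables is:
h(d) = C(d+n-1, n-1)
h(3) = C(3+4-1, 4-1) = C(6, 3)
= 6! / (3! * 3!)
= 20

20


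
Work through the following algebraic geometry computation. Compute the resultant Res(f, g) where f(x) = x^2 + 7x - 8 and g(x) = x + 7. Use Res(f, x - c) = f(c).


For Res(f, x - c), we evaluate f at x = c.
f(-7) = (-7)^2 + 7*(-7) - 8
= 49 - 49 - 8
= 0 - 8 = -8
Res(f, g) = -8

-8


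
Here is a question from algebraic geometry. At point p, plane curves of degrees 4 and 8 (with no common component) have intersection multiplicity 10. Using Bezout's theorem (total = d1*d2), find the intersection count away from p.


By Bezout's theorem, the total intersection number is d1 * d2.
Total = 4 * 8 = 32
Intersection multiplicity at p = 10
Remaining intersections = 32 - 10 = 22

22


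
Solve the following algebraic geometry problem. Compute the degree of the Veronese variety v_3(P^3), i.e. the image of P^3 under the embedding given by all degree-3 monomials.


The Veronese variety v_3(P^3) has degree d^r.
d^r = 3^3 = 27

27


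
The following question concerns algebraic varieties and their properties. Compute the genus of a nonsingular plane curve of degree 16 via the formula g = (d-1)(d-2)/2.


Using the genus formula for smooth plane curves:
g = (d-1)(d-2)/2
g = (16-1)(16-2)/2
g = 15*14/2
g = 210/2 = 105

105


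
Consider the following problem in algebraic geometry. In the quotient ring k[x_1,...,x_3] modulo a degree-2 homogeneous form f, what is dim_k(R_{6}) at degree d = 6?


For R = k[x_1,...,x_n]/(f) with f homogeneous of degree e:
The Hilbert series is (1 - t^e)/(1 - t)^n.
So h(d) = C(d+n-1, n-1) - C(d-e+n-1, n-1) for d >= e.
With n=3, e=2, d=6:
C(6+3-1, 3-1) = C(8, 2) = 28
C(6-2+3-1, 3-1) = C(6, 2) = 15
h(6) = 28 - 15 = 13

13


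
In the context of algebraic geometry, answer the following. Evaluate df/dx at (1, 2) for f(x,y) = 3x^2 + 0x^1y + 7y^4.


df/dx = 2*3*x^1 + 1*0*x^0*y
At (1,2): 2*3*1^1 + 1*0*1^0*2
= 6 + 0
= 6

6


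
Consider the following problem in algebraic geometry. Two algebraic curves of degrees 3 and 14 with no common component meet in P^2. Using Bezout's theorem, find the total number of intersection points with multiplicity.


Bezout's theorem states the intersection count equals the product of degrees.
Intersection count = 3 * 14 = 42

42


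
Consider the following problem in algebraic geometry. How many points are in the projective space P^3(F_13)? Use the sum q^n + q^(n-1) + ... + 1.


P^3(F_13) has (q^(n+1) - 1)/(q - 1) points.
= 13^3 + 13^2 + 13^1 + 13^0
= 2197 + 169 + 13 + 1
= 2380

2380


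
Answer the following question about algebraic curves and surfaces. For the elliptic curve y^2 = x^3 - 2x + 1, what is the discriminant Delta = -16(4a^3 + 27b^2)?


Compute each component:
4a^3 = 4*(-2)^3 = 4*(-8) = -32
27b^2 = 27*1^2 = 27*1 = 27
4a^3 + 27b^2 = -32 + 27 = -5
Delta = -16*(-5) = 80

80


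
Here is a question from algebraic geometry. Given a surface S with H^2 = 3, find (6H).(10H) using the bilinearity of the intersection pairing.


Using bilinearity of the intersection pairing on a surface S:
(aH).(bH) = ab * (H.H)
We have H^2 = 3.
D.E = (6H).(10H) = 6*10*3
= 60*3
= 180

180


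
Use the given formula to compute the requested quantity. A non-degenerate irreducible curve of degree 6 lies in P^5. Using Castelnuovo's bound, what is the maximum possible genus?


Castelnuovo's bound: write d - 1 = m(r-1) + epsilon with 0 <= epsilon < r-1.
d - 1 = 6 - 1 = 5
r - 1 = 5 - 1 = 4
5 = 1*4 + 1, so m = 1, epsilon = 1
pi(d, r) = m(m-1)(r-1)/2 + m*epsilon
= 1*0*4/2 + 1*1
= 0/2 + 1
= 0 + 1 = 1

1


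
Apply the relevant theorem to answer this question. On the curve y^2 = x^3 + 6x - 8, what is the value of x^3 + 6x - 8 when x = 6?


Compute x^3 + 6x - 8 at x = 6:
x^3 = 6^3 = 216
6*x = 6*6 = 36
Sum: 216 + 36 - 8 = 244

244


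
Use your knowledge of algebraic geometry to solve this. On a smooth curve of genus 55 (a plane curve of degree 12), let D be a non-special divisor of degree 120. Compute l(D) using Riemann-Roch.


First, compute the genus of a smooth plane curve of degree 12:
g = (d-1)(d-2)/2 = (12-1)(12-2)/2 = 55
For a non-special divisor D (i.e., h^1(D) = 0), Riemann-Roch gives:
l(D) = deg(D) - g + 1
Since deg(D) = 120 >= 2g - 1 = 109, D is non-special.
l(D) = 120 - 55 + 1 = 66

66


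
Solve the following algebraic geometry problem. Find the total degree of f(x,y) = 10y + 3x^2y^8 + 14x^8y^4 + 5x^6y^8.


Examine each term for its total degree (sum of exponents).
  Term '10y' has total degree 0+1 = 1.
  Term '3x^2y^8' has total degree 2+8 = 10.
  Term '14x^8y^4' has total degree 8+4 = 12.
  Term '5x^6y^8' has total degree 6+8 = 14.
The maximum total degree among all terms is 14.

14


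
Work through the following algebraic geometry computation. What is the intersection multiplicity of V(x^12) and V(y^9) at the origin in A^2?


The intersection multiplicity of V(x^a) and V(y^b) at the origin is:
I(O; V(x^12), V(y^9)) = dim_k(k[x,y]/(x^12, y^9))
A basis for k[x,y]/(x^12, y^9) is the set of monomials x^i * y^j
where 0 <= i < 12 and 0 <= j < 9.
The number of such monomials is 12 * 9 = 108

108


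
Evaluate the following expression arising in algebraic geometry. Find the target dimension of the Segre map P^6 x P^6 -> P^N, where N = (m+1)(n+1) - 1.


The Segre embedding maps P^m x P^n into P^N via
all products of coordinates from each factor.
N = (m+1)(n+1) - 1
N = (6+1)(6+1) - 1
N = 7*7 - 1
N = 49 - 1 = 48

48


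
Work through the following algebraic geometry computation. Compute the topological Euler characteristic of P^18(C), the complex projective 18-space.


The complex projective space P^18 has one cell in each even real dimension 0, 2, ..., 36.
The cohomology groups are H^{2k}(P^18) = Z for k = 0,...,18, and 0 otherwise.
Euler characteristic = sum of Betti numbers = 1 per even-dimensional cohomology group.
chi(P^18) = 18 + 1 = 19

19


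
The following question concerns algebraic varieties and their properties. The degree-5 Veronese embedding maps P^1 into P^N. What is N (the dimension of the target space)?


The Veronese embedding v_d: P^n -> P^N maps each point to all
degree-d monomials in n+1 homogeneous coordinates.
N = C(n+d, d) - 1
N = C(1+5, 5) - 1
N = C(6, 5) - 1
C(6, 5) = 6
N = 6 - 1 = 5

5


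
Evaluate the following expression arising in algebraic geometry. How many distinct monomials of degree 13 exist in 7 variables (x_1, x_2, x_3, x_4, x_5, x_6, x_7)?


The number of degree-13 monomials in 7 variables is C(d+n-1, n-1).
= C(13+7-1, 7-1) = C(19, 6)
= 27132

27132


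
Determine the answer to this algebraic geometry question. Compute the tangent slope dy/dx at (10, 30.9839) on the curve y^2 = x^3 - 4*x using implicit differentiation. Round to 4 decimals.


Using implicit differentiation of y^2 = x^3 - 4*x:
2y * dy/dx = 3x^2 - 4
dy/dx = (3x^2 - 4)/(2y)
Numerator: 3*10^2 - 4 = 296
Denominator: 2*30.9839 = 61.9678
dy/dx = 296/61.9678 = 4.7767

4.7767


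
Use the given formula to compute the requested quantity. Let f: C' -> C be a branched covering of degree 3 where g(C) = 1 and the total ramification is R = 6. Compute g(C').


Riemann-Hurwitz formula: 2g' - 2 = d(2g - 2) + R
Given: d = 3, g = 1, R = 6
2g' - 2 = 3*(2*1 - 2) + 6
2g' - 2 = 3*0 + 6
2g' - 2 = 0 + 6 = 6
2g' = 8
g' = 4

4


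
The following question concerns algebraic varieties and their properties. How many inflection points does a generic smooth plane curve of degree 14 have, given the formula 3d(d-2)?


For a general smooth plane curve C of degree d, the inflection points are
the intersection of C with its Hessian curve, which has degree 3(d-2).
By Bezout, the total intersection number is d * 3(d-2) = 14 * 36 = 504.
For a general curve every flex is ordinary, so each contributes
multiplicity 1 to C·Hess(C), and the number of distinct inflection
points is 3d(d-2).
Inflection points = 3*14*(14-2) = 3*14*12 = 504

504


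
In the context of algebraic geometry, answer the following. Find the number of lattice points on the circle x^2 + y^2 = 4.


Systematically check integer values of x where x^2 <= 4.
For each valid x, check if 4 - x^2 is a perfect square.
x=0: 4 - 0 = 4, sqrt = 2 (valid)
x=2: 4 - 4 = 0, sqrt = 0 (valid)
Total integer solutions found: 4

4


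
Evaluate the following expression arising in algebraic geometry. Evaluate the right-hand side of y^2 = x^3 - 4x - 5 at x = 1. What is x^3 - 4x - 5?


Compute x^3 - 4x - 5 at x = 1:
x^3 = 1^3 = 1
(-4)*x = (-4)*1 = -4
Sum: 1 - 4 - 5 = -8

-8


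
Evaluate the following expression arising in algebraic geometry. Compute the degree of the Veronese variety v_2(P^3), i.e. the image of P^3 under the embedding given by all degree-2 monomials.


The Veronese variety v_2(P^3) has degree d^r.
d^r = 2^3 = 8

8


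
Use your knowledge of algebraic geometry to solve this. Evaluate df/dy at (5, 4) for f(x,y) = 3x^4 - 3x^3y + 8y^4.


df/dy = (-3)*x^3 + 4*8*y^3
At (5,4): (-3)*5^3 + 4*8*4^3
= -375 + 2048
= 1673

1673


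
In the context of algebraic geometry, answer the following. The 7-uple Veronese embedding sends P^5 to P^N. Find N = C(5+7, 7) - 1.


The Veronese embedding v_d: P^n -> P^N maps each point to all
degree-d monomials in n+1 homogeneous coordinates.
N = C(n+d, d) - 1
N = C(5+7, 7) - 1
N = C(12, 7) - 1
C(12, 7) = 792
N = 792 - 1 = 791

791


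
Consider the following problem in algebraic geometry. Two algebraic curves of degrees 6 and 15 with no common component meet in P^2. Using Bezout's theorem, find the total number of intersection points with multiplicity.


Bezout's theorem states the intersection count equals the product of degrees.
Intersection count = 6 * 15 = 90

90


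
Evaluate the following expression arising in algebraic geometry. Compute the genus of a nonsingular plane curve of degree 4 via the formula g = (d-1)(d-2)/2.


Using the genus formula for smooth plane curves:
g = (d-1)(d-2)/2
g = (4-1)(4-2)/2
g = 3*2/2
g = 6/2 = 3

3


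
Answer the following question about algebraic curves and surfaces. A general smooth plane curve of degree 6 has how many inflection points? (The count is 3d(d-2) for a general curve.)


For a general smooth plane curve C of degree d, the inflection points are
the intersection of C with its Hessian curve, which has degree 3(d-2).
By Bezout, the total intersection number is d * 3(d-2) = 6 * 12 = 72.
For a general curve every flex is ordinary, so each contributes
multiplicity 1 to C·Hess(C), and the number of distinct inflection
points is 3d(d-2).
Inflection points = 3*6*(6-2) = 3*6*4 = 72

72


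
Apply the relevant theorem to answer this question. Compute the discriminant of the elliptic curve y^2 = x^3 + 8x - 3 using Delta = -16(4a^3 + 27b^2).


Compute each component:
4a^3 = 4*8^3 = 4*512 = 2048
27b^2 = 27*(-3)^2 = 27*9 = 243
4a^3 + 27b^2 = 2048 + 243 = 2291
Delta = -16*2291 = -36656

-36656


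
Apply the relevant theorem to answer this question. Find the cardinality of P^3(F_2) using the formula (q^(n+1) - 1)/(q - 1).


P^3(F_2) has (q^(n+1) - 1)/(q - 1) points.
= 2^3 + 2^2 + 2^1 + 2^0
= 8 + 4 + 2 + 1
= 15

15


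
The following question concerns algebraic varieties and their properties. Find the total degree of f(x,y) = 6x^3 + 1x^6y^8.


Examine each term for its total degree (sum of exponents).
  Term '6x^3' has total degree 3+0 = 3.
  Term '1x^6y^8' has total degree 6+8 = 14.
The maximum total degree among all terms is 14.

14


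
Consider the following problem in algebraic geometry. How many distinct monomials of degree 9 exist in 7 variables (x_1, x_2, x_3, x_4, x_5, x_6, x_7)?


The number of degree-9 monomials in 7 variables is C(d+n-1, n-1).
= C(9+7-1, 7-1) = C(15, 6)
= 5005

5005


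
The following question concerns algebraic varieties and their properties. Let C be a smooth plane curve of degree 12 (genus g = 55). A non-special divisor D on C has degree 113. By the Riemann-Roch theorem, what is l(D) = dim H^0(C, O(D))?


First, compute the genus of a smooth plane curve of degree 12:
g = (d-1)(d-2)/2 = (12-1)(12-2)/2 = 55
For a non-special divisor D (i.e., h^1(D) = 0), Riemann-Roch gives:
l(D) = deg(D) - g + 1
Since deg(D) = 113 >= 2g - 1 = 109, D is non-special.
l(D) = 113 - 55 + 1 = 59

59


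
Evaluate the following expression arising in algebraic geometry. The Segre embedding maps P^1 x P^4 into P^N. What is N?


The Segre embedding maps P^m x P^n into P^N via
all products of coordinates from each factor.
N = (m+1)(n+1) - 1
N = (1+1)(4+1) - 1
N = 2*5 - 1
N = 10 - 1 = 9

9


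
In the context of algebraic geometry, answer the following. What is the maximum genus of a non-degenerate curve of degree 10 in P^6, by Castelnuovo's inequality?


Castelnuovo's bound: write d - 1 = m(r-1) + epsilon with 0 <= epsilon < r-1.
d - 1 = 10 - 1 = 9
r - 1 = 6 - 1 = 5
9 = 1*5 + 4, so m = 1, epsilon = 4
pi(d, r) = m(m-1)(r-1)/2 + m*epsilon
= 1*0*5/2 + 1*4
= 0/2 + 4
= 0 + 4 = 4

4


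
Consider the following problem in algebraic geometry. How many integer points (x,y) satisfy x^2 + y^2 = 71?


Systematically check integer values of x where x^2 <= 71.
For each valid x, check if 71 - x^2 is a perfect square.
Total integer solutions found: 0

0


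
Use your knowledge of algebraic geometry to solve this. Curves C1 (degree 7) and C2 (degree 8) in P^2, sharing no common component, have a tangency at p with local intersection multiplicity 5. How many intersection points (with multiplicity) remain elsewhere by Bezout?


By Bezout's theorem, the total intersection number is d1 * d2.
Total = 7 * 8 = 56
Intersection multiplicity at p = 5
Remaining intersections = 56 - 5 = 51

51


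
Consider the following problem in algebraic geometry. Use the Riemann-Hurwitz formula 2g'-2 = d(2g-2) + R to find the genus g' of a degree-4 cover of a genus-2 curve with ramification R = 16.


Riemann-Hurwitz formula: 2g' - 2 = d(2g - 2) + R
Given: d = 4, g = 2, R = 16
2g' - 2 = 4*(2*2 - 2) + 16
2g' - 2 = 4*2 + 16
2g' - 2 = 8 + 16 = 24
2g' = 26
g' = 13

13


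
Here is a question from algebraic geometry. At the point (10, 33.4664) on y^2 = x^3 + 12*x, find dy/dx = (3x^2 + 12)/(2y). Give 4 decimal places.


Using implicit differentiation of y^2 = x^3 + 12*x:
2y * dy/dx = 3x^2 + 12
dy/dx = (3x^2 + 12)/(2y)
Numerator: 3*10^2 + 12 = 312
Denominator: 2*33.4664 = 66.9328
dy/dx = 312/66.9328 = 4.6614

4.6614


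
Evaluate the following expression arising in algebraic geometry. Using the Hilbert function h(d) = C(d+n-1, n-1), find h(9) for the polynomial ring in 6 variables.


The Hilbert function for the polynomial ring in 6 variables is:
h(d) = C(d+n-1, n-1)
h(9) = C(9+6-1, 6-1) = C(14, 5)
= 14! / (5! * 9!)
= 2002

2002


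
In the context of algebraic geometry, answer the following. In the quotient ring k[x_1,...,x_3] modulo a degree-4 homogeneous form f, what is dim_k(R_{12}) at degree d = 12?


For R = k[x_1,...,x_n]/(f) with f homogeneous of degree e:
The Hilbert series is (1 - t^e)/(1 - t)^n.
So h(d) = C(d+n-1, n-1) - C(d-e+n-1, n-1) for d >= e.
With n=3, e=4, d=12:
C(12+3-1, 3-1) = C(14, 2) = 91
C(12-4+3-1, 3-1) = C(10, 2) = 45
h(12) = 91 - 45 = 46

46


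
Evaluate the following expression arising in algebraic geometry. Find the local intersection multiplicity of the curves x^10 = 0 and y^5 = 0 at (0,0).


The intersection multiplicity of V(x^a) and V(y^b) at the origin is:
I(O; V(x^10), V(y^5)) = dim_k(k[x,y]/(x^10, y^5))
A basis for k[x,y]/(x^10, y^5) is the set of monomials x^i * y^j
where 0 <= i < 10 and 0 <= j < 5.
The number of such monomials is 10 * 5 = 50

50


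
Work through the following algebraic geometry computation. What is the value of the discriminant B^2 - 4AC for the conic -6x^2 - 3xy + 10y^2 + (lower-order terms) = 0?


The discriminant of a conic Ax^2 + Bxy + Cy^2 + ... = 0 is B^2 - 4AC.
B^2 = (-3)^2 = 9
4AC = 4*(-6)*10 = -240
Discriminant = 9 + 240 = 249

249


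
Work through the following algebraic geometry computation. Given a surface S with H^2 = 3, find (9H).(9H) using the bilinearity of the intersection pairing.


Using bilinearity of the intersection pairing on a surface S:
(aH).(bH) = ab * (H.H)
We have H^2 = 3.
D.E = (9H).(9H) = 9*9*3
= 81*3
= 243

243


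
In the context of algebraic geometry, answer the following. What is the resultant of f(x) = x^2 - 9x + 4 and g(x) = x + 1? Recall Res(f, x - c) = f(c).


For Res(f, x - c), we evaluate f at x = c.
f(-1) = (-1)^2 - 9*(-1) + 4
= 1 + 9 + 4
= 10 + 4 = 14
Res(f, g) = 14

14


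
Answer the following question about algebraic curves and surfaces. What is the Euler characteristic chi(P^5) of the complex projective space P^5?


The complex projective space P^5 has one cell in each even real dimension 0, 2, ..., 10.
The cohomology groups are H^{2k}(P^5) = Z for k = 0,...,5, and 0 otherwise.
Euler characteristic = sum of Betti numbers = 1 per even-dimensional cohomology group.
chi(P^5) = 5 + 1 = 6

6


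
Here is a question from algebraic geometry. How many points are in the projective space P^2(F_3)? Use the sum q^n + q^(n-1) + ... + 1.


P^2(F_3) has (q^(n+1) - 1)/(q - 1) points.
= 3^2 + 3^1 + 3^0
= 9 + 3 + 1
= 13

13


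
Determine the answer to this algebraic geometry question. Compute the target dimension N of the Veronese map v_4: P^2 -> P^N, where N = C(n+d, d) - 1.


The Veronese embedding v_d: P^n -> P^N maps each point to all
degree-d monomials in n+1 homogeneous coordinates.
N = C(n+d, d) - 1
N = C(2+4, 4) - 1
N = C(6, 4) - 1
C(6, 4) = 15
N = 15 - 1 = 14

14


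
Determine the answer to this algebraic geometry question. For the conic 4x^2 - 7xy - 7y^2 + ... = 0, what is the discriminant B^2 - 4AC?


The discriminant of a conic Ax^2 + Bxy + Cy^2 + ... = 0 is B^2 - 4AC.
B^2 = (-7)^2 = 49
4AC = 4*4*(-7) = -112
Discriminant = 49 + 112 = 161

161


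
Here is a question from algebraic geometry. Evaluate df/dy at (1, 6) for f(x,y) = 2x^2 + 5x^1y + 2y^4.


df/dy = 5*x^1 + 4*2*y^3
At (1,6): 5*1^1 + 4*2*6^3
= 5 + 1728
= 1733

1733


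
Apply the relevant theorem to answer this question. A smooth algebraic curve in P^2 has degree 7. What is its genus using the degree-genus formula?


Using the genus formula for smooth plane curves:
g = (d-1)(d-2)/2
g = (7-1)(7-2)/2
g = 6*5/2
g = 30/2 = 15

15


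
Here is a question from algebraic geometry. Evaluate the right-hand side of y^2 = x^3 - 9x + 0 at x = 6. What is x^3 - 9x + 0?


Compute x^3 - 9x + 0 at x = 6:
x^3 = 6^3 = 216
(-9)*x = (-9)*6 = -54
Sum: 216 - 54 + 0 = 162

162


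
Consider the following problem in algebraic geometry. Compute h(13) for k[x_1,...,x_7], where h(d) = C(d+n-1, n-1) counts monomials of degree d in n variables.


The Hilbert function for the polynomial ring in 7 variables is:
h(d) = C(d+n-1, n-1)
h(13) = C(13+7-1, 7-1) = C(19, 6)
= 19! / (6! * 13!)
= 27132

27132


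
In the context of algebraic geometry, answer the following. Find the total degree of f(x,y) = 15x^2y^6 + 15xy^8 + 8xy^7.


Examine each term for its total degree (sum of exponents).
  Term '15x^2y^6' has total degree 2+6 = 8.
  Term '15xy^8' has total degree 1+8 = 9.
  Term '8xy^7' has total degree 1+7 = 8.
The maximum total degree among all terms is 9.

9


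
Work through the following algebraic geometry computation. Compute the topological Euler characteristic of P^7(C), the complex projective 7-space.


The complex projective space P^7 has one cell in each even real dimension 0, 2, ..., 14.
The cohomology groups are H^{2k}(P^7) = Z for k = 0,...,7, and 0 otherwise.
Euler characteristic = sum of Betti numbers = 1 per even-dimensional cohomology group.
chi(P^7) = 7 + 1 = 8

8


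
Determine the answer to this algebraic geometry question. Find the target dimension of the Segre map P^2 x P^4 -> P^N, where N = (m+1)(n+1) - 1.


The Segre embedding maps P^m x P^n into P^N via
all products of coordinates from each factor.
N = (m+1)(n+1) - 1
N = (2+1)(4+1) - 1
N = 3*5 - 1
N = 15 - 1 = 14

14


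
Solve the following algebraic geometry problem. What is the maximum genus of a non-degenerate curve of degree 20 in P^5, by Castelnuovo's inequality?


Castelnuovo's bound: write d - 1 = m(r-1) + epsilon with 0 <= epsilon < r-1.
d - 1 = 20 - 1 = 19
r - 1 = 5 - 1 = 4
19 = 4*4 + 3, so m = 4, epsilon = 3
pi(d, r) = m(m-1)(r-1)/2 + m*epsilon
= 4*3*4/2 + 4*3
= 48/2 + 12
= 24 + 12 = 36

36


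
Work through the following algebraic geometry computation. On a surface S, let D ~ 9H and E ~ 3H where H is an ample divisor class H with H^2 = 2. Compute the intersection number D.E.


Using bilinearity of the intersection pairing on a surface S:
(aH).(bH) = ab * (H.H)
We have H^2 = 2.
D.E = (9H).(3H) = 9*3*2
= 27*2
= 54

54


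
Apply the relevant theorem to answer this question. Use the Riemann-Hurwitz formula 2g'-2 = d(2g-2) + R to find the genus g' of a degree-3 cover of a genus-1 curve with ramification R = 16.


Riemann-Hurwitz formula: 2g' - 2 = d(2g - 2) + R
Given: d = 3, g = 1, R = 16
2g' - 2 = 3*(2*1 - 2) + 16
2g' - 2 = 3*0 + 16
2g' - 2 = 0 + 16 = 16
2g' = 18
g' = 9

9


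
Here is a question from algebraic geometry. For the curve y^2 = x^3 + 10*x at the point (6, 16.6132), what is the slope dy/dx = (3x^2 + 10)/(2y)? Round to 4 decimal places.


Using implicit differentiation of y^2 = x^3 + 10*x:
2y * dy/dx = 3x^2 + 10
dy/dx = (3x^2 + 10)/(2y)
Numerator: 3*6^2 + 10 = 118
Denominator: 2*16.6132 = 33.2264
dy/dx = 118/33.2264 = 3.5514

3.5514


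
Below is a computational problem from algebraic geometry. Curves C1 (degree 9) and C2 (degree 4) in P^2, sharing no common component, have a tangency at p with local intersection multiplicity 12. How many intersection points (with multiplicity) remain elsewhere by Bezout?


By Bezout's theorem, the total intersection number is d1 * d2.
Total = 9 * 4 = 36
Intersection multiplicity at p = 12
Remaining intersections = 36 - 12 = 24

24


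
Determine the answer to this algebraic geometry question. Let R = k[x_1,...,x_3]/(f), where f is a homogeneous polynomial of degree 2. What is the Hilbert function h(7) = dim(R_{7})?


For R = k[x_1,...,x_n]/(f) with f homogeneous of degree e:
The Hilbert series is (1 - t^e)/(1 - t)^n.
So h(d) = C(d+n-1, n-1) - C(d-e+n-1, n-1) for d >= e.
With n=3, e=2, d=7:
C(7+3-1, 3-1) = C(9, 2) = 36
C(7-2+3-1, 3-1) = C(7, 2) = 21
h(7) = 36 - 21 = 15

15


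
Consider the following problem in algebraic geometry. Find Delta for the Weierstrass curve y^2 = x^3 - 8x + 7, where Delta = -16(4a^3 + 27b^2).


Compute each component:
4a^3 = 4*(-8)^3 = 4*(-512) = -2048
27b^2 = 27*7^2 = 27*49 = 1323
4a^3 + 27b^2 = -2048 + 1323 = -725
Delta = -16*(-725) = 11600

11600


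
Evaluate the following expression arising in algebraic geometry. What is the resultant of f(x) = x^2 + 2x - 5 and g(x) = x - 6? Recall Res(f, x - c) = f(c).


For Res(f, x - c), we evaluate f at x = c.
f(6) = 6^2 + 2*6 - 5
= 36 + 12 - 5
= 48 - 5 = 43
Res(f, g) = 43

43


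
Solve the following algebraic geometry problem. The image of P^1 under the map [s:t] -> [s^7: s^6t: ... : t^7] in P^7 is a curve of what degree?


The rational normal curve in P^7 is the image of P^1 under the 7-uple Veronese.
A general hyperplane in P^7 pulls back to a degree-7 form on P^1, which has 7 zeros,
so the curve meets a general hyperplane in 7 points. Degree = 7.

7


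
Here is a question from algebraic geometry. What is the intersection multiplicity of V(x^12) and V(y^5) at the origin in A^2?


The intersection multiplicity of V(x^a) and V(y^b) at the origin is:
I(O; V(x^12), V(y^5)) = dim_k(k[x,y]/(x^12, y^5))
A basis for k[x,y]/(x^12, y^5) is the set of monomials x^i * y^j
where 0 <= i < 12 and 0 <= j < 5.
The number of such monomials is 12 * 5 = 60

60


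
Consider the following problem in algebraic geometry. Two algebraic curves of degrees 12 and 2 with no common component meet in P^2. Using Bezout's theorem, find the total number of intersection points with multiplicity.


Bezout's theorem states the intersection count equals the product of degrees.
Intersection count = 12 * 2 = 24

24


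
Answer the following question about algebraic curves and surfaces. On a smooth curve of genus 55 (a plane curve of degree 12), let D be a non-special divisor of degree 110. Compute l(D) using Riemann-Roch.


First, compute the genus of a smooth plane curve of degree 12:
g = (d-1)(d-2)/2 = (12-1)(12-2)/2 = 55
For a non-special divisor D (i.e., h^1(D) = 0), Riemann-Roch gives:
l(D) = deg(D) - g + 1
Since deg(D) = 110 >= 2g - 1 = 109, D is non-special.
l(D) = 110 - 55 + 1 = 56

56


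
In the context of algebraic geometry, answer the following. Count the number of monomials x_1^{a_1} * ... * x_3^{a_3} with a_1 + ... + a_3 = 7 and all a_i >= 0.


The number of degree-7 monomials in 3 variables is C(d+n-1, n-1).
= C(7+3-1, 3-1) = C(9, 2)
= 36

36


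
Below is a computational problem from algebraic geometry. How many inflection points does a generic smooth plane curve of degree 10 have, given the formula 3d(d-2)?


For a general smooth plane curve C of degree d, the inflection points are
the intersection of C with its Hessian curve, which has degree 3(d-2).
By Bezout, the total intersection number is d * 3(d-2) = 10 * 24 = 240.
For a general curve every flex is ordinary, so each contributes
multiplicity 1 to C·Hess(C), and the number of distinct inflection
points is 3d(d-2).
Inflection points = 3*10*(10-2) = 3*10*8 = 240

240


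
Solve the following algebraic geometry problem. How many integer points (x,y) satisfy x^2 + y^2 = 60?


Systematically check integer values of x where x^2 <= 60.
For each valid x, check if 60 - x^2 is a perfect square.
Total integer solutions found: 0

0


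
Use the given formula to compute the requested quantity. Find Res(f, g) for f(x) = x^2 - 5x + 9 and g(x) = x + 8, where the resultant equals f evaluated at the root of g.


For Res(f, x - c), we evaluate f at x = c.
f(-8) = (-8)^2 - 5*(-8) + 9
= 64 + 40 + 9
= 104 + 9 = 113
Res(f, g) = 113

113


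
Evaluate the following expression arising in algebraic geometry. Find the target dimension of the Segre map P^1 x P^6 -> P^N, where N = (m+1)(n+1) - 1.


The Segre embedding maps P^m x P^n into P^N via
all products of coordinates from each factor.
N = (m+1)(n+1) - 1
N = (1+1)(6+1) - 1
N = 2*7 - 1
N = 14 - 1 = 13

13


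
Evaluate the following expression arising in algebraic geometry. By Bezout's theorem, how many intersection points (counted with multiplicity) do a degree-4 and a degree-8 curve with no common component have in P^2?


Bezout's theorem states the intersection count equals the product of degrees.
Intersection count = 4 * 8 = 32

32


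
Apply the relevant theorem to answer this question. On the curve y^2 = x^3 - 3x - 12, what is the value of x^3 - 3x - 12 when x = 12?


Compute x^3 - 3x - 12 at x = 12:
x^3 = 12^3 = 1728
(-3)*x = (-3)*12 = -36
Sum: 1728 - 36 - 12 = 1680

1680


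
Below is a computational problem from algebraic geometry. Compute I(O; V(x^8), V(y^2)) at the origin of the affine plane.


The intersection multiplicity of V(x^a) and V(y^b) at the origin is:
I(O; V(x^8), V(y^2)) = dim_k(k[x,y]/(x^8, y^2))
A basis for k[x,y]/(x^8, y^2) is the set of monomials x^i * y^j
where 0 <= i < 8 and 0 <= j < 2.
The number of such monomials is 8 * 2 = 16

16


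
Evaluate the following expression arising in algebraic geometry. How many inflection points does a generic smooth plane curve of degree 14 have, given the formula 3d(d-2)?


For a general smooth plane curve C of degree d, the inflection points are
the intersection of C with its Hessian curve, which has degree 3(d-2).
By Bezout, the total intersection number is d * 3(d-2) = 14 * 36 = 504.
For a general curve every flex is ordinary, so each contributes
multiplicity 1 to C·Hess(C), and the number of distinct inflection
points is 3d(d-2).
Inflection points = 3*14*(14-2) = 3*14*12 = 504

504


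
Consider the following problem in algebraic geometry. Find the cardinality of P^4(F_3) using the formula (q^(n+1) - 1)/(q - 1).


P^4(F_3) has (q^(n+1) - 1)/(q - 1) points.
= 3^4 + 3^3 + 3^2 + 3^1 + 3^0
= 81 + 27 + 9 + 3 + 1
= 121

121


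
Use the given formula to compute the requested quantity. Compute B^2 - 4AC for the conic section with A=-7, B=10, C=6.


The discriminant of a conic Ax^2 + Bxy + Cy^2 + ... = 0 is B^2 - 4AC.
B^2 = 10^2 = 100
4AC = 4*(-7)*6 = -168
Discriminant = 100 + 168 = 268

268


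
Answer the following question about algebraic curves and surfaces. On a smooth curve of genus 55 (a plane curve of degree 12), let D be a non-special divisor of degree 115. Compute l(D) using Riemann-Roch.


First, compute the genus of a smooth plane curve of degree 12:
g = (d-1)(d-2)/2 = (12-1)(12-2)/2 = 55
For a non-special divisor D (i.e., h^1(D) = 0), Riemann-Roch gives:
l(D) = deg(D) - g + 1
Since deg(D) = 115 >= 2g - 1 = 109, D is non-special.
l(D) = 115 - 55 + 1 = 61

61


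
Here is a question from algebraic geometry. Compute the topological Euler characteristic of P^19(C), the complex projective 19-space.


The complex projective space P^19 has one cell in each even real dimension 0, 2, ..., 38.
The cohomology groups are H^{2k}(P^19) = Z for k = 0,...,19, and 0 otherwise.
Euler characteristic = sum of Betti numbers = 1 per even-dimensional cohomology group.
chi(P^19) = 19 + 1 = 20

20


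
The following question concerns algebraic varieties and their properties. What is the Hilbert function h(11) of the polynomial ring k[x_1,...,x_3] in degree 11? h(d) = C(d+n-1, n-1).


The Hilbert function for the polynomial ring in 3 variables is:
h(d) = C(d+n-1, n-1)
h(11) = C(11+3-1, 3-1) = C(13, 2)
= 13! / (2! * 11!)
= 78

78


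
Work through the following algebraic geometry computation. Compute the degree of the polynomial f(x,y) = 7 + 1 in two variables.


Examine each term for its total degree (sum of exponents).
  Term '7' has total degree 0+0 = 0.
  Term '1' has total degree 0+0 = 0.
The maximum total degree among all terms is 0.

0


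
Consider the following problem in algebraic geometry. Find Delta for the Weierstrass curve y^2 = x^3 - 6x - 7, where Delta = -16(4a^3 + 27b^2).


Compute each component:
4a^3 = 4*(-6)^3 = 4*(-216) = -864
27b^2 = 27*(-7)^2 = 27*49 = 1323
4a^3 + 27b^2 = -864 + 1323 = 459
Delta = -16*459 = -7344

-7344


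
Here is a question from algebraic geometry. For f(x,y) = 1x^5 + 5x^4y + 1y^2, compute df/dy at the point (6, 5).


df/dy = 5*x^4 + 2*1*y^1
At (6,5): 5*6^4 + 2*1*5^1
= 6480 + 10
= 6490

6490


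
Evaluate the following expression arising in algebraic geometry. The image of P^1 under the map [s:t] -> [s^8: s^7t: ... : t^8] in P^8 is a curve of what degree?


The rational normal curve in P^8 is the image of P^1 under the 8-uple Veronese.
A general hyperplane in P^8 pulls back to a degree-8 form on P^1, which has 8 zeros,
so the curve meets a general hyperplane in 8 points. Degree = 8.

8


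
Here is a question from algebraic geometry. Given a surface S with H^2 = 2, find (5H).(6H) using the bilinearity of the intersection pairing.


Using bilinearity of the intersection pairing on a surface S:
(aH).(bH) = ab * (H.H)
We have H^2 = 2.
D.E = (5H).(6H) = 5*6*2
= 30*2
= 60

60


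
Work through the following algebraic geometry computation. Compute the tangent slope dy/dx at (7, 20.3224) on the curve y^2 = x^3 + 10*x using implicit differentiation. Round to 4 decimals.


Using implicit differentiation of y^2 = x^3 + 10*x:
2y * dy/dx = 3x^2 + 10
dy/dx = (3x^2 + 10)/(2y)
Numerator: 3*7^2 + 10 = 157
Denominator: 2*20.3224 = 40.6448
dy/dx = 157/40.6448 = 3.8627

3.8627


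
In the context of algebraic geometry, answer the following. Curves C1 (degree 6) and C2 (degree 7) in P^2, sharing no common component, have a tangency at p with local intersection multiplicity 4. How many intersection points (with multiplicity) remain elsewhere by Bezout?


By Bezout's theorem, the total intersection number is d1 * d2.
Total = 6 * 7 = 42
Intersection multiplicity at p = 4
Remaining intersections = 42 - 4 = 38

38


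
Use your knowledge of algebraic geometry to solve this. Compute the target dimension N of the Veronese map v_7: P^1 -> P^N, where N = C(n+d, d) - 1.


The Veronese embedding v_d: P^n -> P^N maps each point to all
degree-d monomials in n+1 homogeneous coordinates.
N = C(n+d, d) - 1
N = C(1+7, 7) - 1
N = C(8, 7) - 1
C(8, 7) = 8
N = 8 - 1 = 7

7


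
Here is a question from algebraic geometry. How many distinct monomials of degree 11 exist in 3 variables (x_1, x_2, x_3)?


The number of degree-11 monomials in 3 variables is C(d+n-1, n-1).
= C(11+3-1, 3-1) = C(13, 2)
= 78

78


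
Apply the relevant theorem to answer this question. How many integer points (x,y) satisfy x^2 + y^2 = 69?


Systematically check integer values of x where x^2 <= 69.
For each valid x, check if 69 - x^2 is a perfect square.
Total integer solutions found: 0

0


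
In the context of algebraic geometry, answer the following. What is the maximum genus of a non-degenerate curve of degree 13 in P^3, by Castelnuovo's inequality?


Castelnuovo's bound: write d - 1 = m(r-1) + epsilon with 0 <= epsilon < r-1.
d - 1 = 13 - 1 = 12
r - 1 = 3 - 1 = 2
12 = 6*2 + 0, so m = 6, epsilon = 0
pi(d, r) = m(m-1)(r-1)/2 + m*epsilon
= 6*5*2/2 + 6*0
= 60/2 + 0
= 30 + 0 = 30

30


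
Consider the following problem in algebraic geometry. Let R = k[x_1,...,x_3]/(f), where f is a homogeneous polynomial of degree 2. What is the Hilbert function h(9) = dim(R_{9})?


For R = k[x_1,...,x_n]/(f) with f homogeneous of degree e:
The Hilbert series is (1 - t^e)/(1 - t)^n.
So h(d) = C(d+n-1, n-1) - C(d-e+n-1, n-1) for d >= e.
With n=3, e=2, d=9:
C(9+3-1, 3-1) = C(11, 2) = 55
C(9-2+3-1, 3-1) = C(9, 2) = 36
h(9) = 55 - 36 = 19

19


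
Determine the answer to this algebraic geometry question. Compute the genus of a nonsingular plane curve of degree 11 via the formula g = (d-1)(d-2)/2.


Using the genus formula for smooth plane curves:
g = (d-1)(d-2)/2
g = (11-1)(11-2)/2
g = 10*9/2
g = 90/2 = 45

45


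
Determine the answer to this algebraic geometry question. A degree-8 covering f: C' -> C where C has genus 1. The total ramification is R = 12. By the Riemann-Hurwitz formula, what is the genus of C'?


Riemann-Hurwitz formula: 2g' - 2 = d(2g - 2) + R
Given: d = 8, g = 1, R = 12
2g' - 2 = 8*(2*1 - 2) + 12
2g' - 2 = 8*0 + 12
2g' - 2 = 0 + 12 = 12
2g' = 14
g' = 7

7


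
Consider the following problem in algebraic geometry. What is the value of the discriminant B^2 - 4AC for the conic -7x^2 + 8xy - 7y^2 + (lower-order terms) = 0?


The discriminant of a conic Ax^2 + Bxy + Cy^2 + ... = 0 is B^2 - 4AC.
B^2 = 8^2 = 64
4AC = 4*(-7)*(-7) = 196
Discriminant = 64 - 196 = -132

-132


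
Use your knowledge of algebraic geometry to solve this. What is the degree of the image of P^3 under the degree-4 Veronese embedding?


The Veronese variety v_4(P^3) has degree d^r.
d^r = 4^3 = 64

64


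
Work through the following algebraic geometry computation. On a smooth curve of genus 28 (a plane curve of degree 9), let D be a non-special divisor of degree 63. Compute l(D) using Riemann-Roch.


First, compute the genus of a smooth plane curve of degree 9:
g = (d-1)(d-2)/2 = (9-1)(9-2)/2 = 28
For a non-special divisor D (i.e., h^1(D) = 0), Riemann-Roch gives:
l(D) = deg(D) - g + 1
Since deg(D) = 63 >= 2g - 1 = 55, D is non-special.
l(D) = 63 - 28 + 1 = 36

36


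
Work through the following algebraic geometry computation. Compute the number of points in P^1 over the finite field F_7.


P^1(F_7) has (q^(n+1) - 1)/(q - 1) points.
= 7^1 + 7^0
= 7 + 1
= 8

8


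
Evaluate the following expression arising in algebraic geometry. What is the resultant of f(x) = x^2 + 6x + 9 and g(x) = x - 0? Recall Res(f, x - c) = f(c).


For Res(f, x - c), we evaluate f at x = c.
f(0) = 0^2 + 6*0 + 9
= 0 + 0 + 9
= 0 + 9 = 9
Res(f, g) = 9

9


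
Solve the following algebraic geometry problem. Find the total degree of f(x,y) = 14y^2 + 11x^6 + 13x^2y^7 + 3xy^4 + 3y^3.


Examine each term for its total degree (sum of exponents).
  Term '14y^2' has total degree 0+2 = 2.
  Term '11x^6' has total degree 6+0 = 6.
  Term '13x^2y^7' has total degree 2+7 = 9.
  Term '3xy^4' has total degree 1+4 = 5.
  Term '3y^3' has total degree 0+3 = 3.
The maximum total degree among all terms is 9.

9


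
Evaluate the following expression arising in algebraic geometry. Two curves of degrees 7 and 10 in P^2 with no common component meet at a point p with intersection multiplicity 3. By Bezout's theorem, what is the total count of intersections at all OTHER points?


By Bezout's theorem, the total intersection number is d1 * d2.
Total = 7 * 10 = 70
Intersection multiplicity at p = 3
Remaining intersections = 70 - 3 = 67

67


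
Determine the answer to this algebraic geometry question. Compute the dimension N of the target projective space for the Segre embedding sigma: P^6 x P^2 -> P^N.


The Segre embedding maps P^m x P^n into P^N via
all products of coordinates from each factor.
N = (m+1)(n+1) - 1
N = (6+1)(2+1) - 1
N = 7*3 - 1
N = 21 - 1 = 20

20


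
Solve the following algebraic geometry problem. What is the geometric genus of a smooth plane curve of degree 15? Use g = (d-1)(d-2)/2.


Using the genus formula for smooth plane curves:
g = (d-1)(d-2)/2
g = (15-1)(15-2)/2
g = 14*13/2
g = 182/2 = 91

91


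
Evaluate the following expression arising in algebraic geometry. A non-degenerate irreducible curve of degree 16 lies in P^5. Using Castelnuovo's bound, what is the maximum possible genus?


Castelnuovo's bound: write d - 1 = m(r-1) + epsilon with 0 <= epsilon < r-1.
d - 1 = 16 - 1 = 15
r - 1 = 5 - 1 = 4
15 = 3*4 + 3, so m = 3, epsilon = 3
pi(d, r) = m(m-1)(r-1)/2 + m*epsilon
= 3*2*4/2 + 3*3
= 24/2 + 9
= 12 + 9 = 21

21


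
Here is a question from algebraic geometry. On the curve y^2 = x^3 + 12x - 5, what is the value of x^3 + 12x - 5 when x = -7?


Compute x^3 + 12x - 5 at x = -7:
x^3 = (-7)^3 = -343
12*x = 12*(-7) = -84
Sum: -343 - 84 - 5 = -432

-432


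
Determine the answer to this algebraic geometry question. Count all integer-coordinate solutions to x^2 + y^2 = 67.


Systematically check integer values of x where x^2 <= 67.
For each valid x, check if 67 - x^2 is a perfect square.
Total integer solutions found: 0

0


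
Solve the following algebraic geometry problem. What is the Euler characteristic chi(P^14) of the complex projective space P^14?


The complex projective space P^14 has one cell in each even real dimension 0, 2, ..., 28.
The cohomology groups are H^{2k}(P^14) = Z for k = 0,...,14, and 0 otherwise.
Euler characteristic = sum of Betti numbers = 1 per even-dimensional cohomology group.
chi(P^14) = 14 + 1 = 15

15


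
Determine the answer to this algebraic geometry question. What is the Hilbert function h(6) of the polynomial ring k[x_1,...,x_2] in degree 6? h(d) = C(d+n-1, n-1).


The Hilbert function for the polynomial ring in 2 variables is:
h(d) = C(d+n-1, n-1)
h(6) = C(6+2-1, 2-1) = C(7, 1)
= 7! / (1! * 6!)
= 7

7


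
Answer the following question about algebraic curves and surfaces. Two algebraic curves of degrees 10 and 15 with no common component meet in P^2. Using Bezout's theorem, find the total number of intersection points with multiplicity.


Bezout's theorem states the intersection count equals the product of degrees.
Intersection count = 10 * 15 = 150

150
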